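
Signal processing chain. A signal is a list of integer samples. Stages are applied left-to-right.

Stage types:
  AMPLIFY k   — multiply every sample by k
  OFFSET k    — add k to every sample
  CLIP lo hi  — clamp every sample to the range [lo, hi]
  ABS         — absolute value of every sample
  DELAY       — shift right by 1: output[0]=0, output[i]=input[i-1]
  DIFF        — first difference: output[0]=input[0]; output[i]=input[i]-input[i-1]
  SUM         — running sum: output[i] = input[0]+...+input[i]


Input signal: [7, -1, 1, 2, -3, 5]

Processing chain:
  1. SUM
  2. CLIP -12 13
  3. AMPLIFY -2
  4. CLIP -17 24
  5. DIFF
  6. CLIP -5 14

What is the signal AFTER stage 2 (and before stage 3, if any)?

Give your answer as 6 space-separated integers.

Answer: 7 6 7 9 6 11

Derivation:
Input: [7, -1, 1, 2, -3, 5]
Stage 1 (SUM): sum[0..0]=7, sum[0..1]=6, sum[0..2]=7, sum[0..3]=9, sum[0..4]=6, sum[0..5]=11 -> [7, 6, 7, 9, 6, 11]
Stage 2 (CLIP -12 13): clip(7,-12,13)=7, clip(6,-12,13)=6, clip(7,-12,13)=7, clip(9,-12,13)=9, clip(6,-12,13)=6, clip(11,-12,13)=11 -> [7, 6, 7, 9, 6, 11]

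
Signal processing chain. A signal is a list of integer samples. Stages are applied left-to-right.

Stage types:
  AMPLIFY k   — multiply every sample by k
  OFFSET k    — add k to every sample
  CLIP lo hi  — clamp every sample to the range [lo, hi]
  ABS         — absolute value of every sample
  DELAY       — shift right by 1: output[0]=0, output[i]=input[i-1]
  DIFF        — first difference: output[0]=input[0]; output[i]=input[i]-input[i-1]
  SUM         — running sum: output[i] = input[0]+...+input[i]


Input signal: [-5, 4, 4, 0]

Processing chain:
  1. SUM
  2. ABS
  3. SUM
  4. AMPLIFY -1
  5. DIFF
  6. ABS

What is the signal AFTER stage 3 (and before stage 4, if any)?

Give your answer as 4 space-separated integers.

Answer: 5 6 9 12

Derivation:
Input: [-5, 4, 4, 0]
Stage 1 (SUM): sum[0..0]=-5, sum[0..1]=-1, sum[0..2]=3, sum[0..3]=3 -> [-5, -1, 3, 3]
Stage 2 (ABS): |-5|=5, |-1|=1, |3|=3, |3|=3 -> [5, 1, 3, 3]
Stage 3 (SUM): sum[0..0]=5, sum[0..1]=6, sum[0..2]=9, sum[0..3]=12 -> [5, 6, 9, 12]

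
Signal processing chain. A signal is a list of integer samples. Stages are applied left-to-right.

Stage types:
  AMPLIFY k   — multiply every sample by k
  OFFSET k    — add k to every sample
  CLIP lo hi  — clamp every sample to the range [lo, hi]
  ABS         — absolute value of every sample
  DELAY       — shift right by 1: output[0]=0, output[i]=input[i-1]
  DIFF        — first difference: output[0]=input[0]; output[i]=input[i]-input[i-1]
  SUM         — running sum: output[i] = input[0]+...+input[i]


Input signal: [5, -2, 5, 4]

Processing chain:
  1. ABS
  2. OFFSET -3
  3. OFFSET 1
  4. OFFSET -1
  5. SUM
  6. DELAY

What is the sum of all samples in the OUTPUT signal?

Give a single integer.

Answer: 6

Derivation:
Input: [5, -2, 5, 4]
Stage 1 (ABS): |5|=5, |-2|=2, |5|=5, |4|=4 -> [5, 2, 5, 4]
Stage 2 (OFFSET -3): 5+-3=2, 2+-3=-1, 5+-3=2, 4+-3=1 -> [2, -1, 2, 1]
Stage 3 (OFFSET 1): 2+1=3, -1+1=0, 2+1=3, 1+1=2 -> [3, 0, 3, 2]
Stage 4 (OFFSET -1): 3+-1=2, 0+-1=-1, 3+-1=2, 2+-1=1 -> [2, -1, 2, 1]
Stage 5 (SUM): sum[0..0]=2, sum[0..1]=1, sum[0..2]=3, sum[0..3]=4 -> [2, 1, 3, 4]
Stage 6 (DELAY): [0, 2, 1, 3] = [0, 2, 1, 3] -> [0, 2, 1, 3]
Output sum: 6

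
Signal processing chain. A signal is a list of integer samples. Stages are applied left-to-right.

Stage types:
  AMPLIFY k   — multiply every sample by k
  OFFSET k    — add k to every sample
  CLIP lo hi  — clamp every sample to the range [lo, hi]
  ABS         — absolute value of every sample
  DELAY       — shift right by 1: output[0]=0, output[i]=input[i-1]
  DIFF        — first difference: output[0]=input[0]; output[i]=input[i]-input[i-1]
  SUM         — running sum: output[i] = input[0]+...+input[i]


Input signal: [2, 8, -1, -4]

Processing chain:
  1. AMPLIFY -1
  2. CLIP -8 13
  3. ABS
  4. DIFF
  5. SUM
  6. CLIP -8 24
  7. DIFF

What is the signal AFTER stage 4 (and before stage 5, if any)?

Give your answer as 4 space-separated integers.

Input: [2, 8, -1, -4]
Stage 1 (AMPLIFY -1): 2*-1=-2, 8*-1=-8, -1*-1=1, -4*-1=4 -> [-2, -8, 1, 4]
Stage 2 (CLIP -8 13): clip(-2,-8,13)=-2, clip(-8,-8,13)=-8, clip(1,-8,13)=1, clip(4,-8,13)=4 -> [-2, -8, 1, 4]
Stage 3 (ABS): |-2|=2, |-8|=8, |1|=1, |4|=4 -> [2, 8, 1, 4]
Stage 4 (DIFF): s[0]=2, 8-2=6, 1-8=-7, 4-1=3 -> [2, 6, -7, 3]

Answer: 2 6 -7 3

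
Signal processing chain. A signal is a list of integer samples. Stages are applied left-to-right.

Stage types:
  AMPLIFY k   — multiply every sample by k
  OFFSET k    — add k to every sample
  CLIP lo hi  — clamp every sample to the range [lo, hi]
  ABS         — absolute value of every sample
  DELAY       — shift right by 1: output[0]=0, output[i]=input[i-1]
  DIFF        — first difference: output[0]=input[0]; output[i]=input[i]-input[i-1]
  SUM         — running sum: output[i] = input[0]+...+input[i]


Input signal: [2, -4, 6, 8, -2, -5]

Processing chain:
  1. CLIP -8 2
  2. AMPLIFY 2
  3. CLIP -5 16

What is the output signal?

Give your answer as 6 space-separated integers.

Answer: 4 -5 4 4 -4 -5

Derivation:
Input: [2, -4, 6, 8, -2, -5]
Stage 1 (CLIP -8 2): clip(2,-8,2)=2, clip(-4,-8,2)=-4, clip(6,-8,2)=2, clip(8,-8,2)=2, clip(-2,-8,2)=-2, clip(-5,-8,2)=-5 -> [2, -4, 2, 2, -2, -5]
Stage 2 (AMPLIFY 2): 2*2=4, -4*2=-8, 2*2=4, 2*2=4, -2*2=-4, -5*2=-10 -> [4, -8, 4, 4, -4, -10]
Stage 3 (CLIP -5 16): clip(4,-5,16)=4, clip(-8,-5,16)=-5, clip(4,-5,16)=4, clip(4,-5,16)=4, clip(-4,-5,16)=-4, clip(-10,-5,16)=-5 -> [4, -5, 4, 4, -4, -5]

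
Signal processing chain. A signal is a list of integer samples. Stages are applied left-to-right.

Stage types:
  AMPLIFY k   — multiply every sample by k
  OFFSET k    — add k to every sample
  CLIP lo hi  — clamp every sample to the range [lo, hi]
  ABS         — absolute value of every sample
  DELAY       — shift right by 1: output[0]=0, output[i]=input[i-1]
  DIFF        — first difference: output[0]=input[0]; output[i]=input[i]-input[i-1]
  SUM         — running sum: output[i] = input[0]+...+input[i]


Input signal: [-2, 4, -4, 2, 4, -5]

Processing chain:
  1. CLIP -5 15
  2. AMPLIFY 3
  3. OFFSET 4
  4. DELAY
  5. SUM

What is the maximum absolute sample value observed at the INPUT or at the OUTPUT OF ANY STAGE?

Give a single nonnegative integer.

Input: [-2, 4, -4, 2, 4, -5] (max |s|=5)
Stage 1 (CLIP -5 15): clip(-2,-5,15)=-2, clip(4,-5,15)=4, clip(-4,-5,15)=-4, clip(2,-5,15)=2, clip(4,-5,15)=4, clip(-5,-5,15)=-5 -> [-2, 4, -4, 2, 4, -5] (max |s|=5)
Stage 2 (AMPLIFY 3): -2*3=-6, 4*3=12, -4*3=-12, 2*3=6, 4*3=12, -5*3=-15 -> [-6, 12, -12, 6, 12, -15] (max |s|=15)
Stage 3 (OFFSET 4): -6+4=-2, 12+4=16, -12+4=-8, 6+4=10, 12+4=16, -15+4=-11 -> [-2, 16, -8, 10, 16, -11] (max |s|=16)
Stage 4 (DELAY): [0, -2, 16, -8, 10, 16] = [0, -2, 16, -8, 10, 16] -> [0, -2, 16, -8, 10, 16] (max |s|=16)
Stage 5 (SUM): sum[0..0]=0, sum[0..1]=-2, sum[0..2]=14, sum[0..3]=6, sum[0..4]=16, sum[0..5]=32 -> [0, -2, 14, 6, 16, 32] (max |s|=32)
Overall max amplitude: 32

Answer: 32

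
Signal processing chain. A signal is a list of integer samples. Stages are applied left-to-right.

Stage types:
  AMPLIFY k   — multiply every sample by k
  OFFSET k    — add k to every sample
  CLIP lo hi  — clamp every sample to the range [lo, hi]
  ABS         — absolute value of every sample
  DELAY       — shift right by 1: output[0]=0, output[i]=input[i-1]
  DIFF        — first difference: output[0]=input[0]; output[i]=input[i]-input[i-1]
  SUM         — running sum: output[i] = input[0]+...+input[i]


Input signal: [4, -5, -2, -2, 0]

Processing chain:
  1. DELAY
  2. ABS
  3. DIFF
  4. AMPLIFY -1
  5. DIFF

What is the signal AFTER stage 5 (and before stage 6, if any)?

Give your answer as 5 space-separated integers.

Answer: 0 -4 3 4 -3

Derivation:
Input: [4, -5, -2, -2, 0]
Stage 1 (DELAY): [0, 4, -5, -2, -2] = [0, 4, -5, -2, -2] -> [0, 4, -5, -2, -2]
Stage 2 (ABS): |0|=0, |4|=4, |-5|=5, |-2|=2, |-2|=2 -> [0, 4, 5, 2, 2]
Stage 3 (DIFF): s[0]=0, 4-0=4, 5-4=1, 2-5=-3, 2-2=0 -> [0, 4, 1, -3, 0]
Stage 4 (AMPLIFY -1): 0*-1=0, 4*-1=-4, 1*-1=-1, -3*-1=3, 0*-1=0 -> [0, -4, -1, 3, 0]
Stage 5 (DIFF): s[0]=0, -4-0=-4, -1--4=3, 3--1=4, 0-3=-3 -> [0, -4, 3, 4, -3]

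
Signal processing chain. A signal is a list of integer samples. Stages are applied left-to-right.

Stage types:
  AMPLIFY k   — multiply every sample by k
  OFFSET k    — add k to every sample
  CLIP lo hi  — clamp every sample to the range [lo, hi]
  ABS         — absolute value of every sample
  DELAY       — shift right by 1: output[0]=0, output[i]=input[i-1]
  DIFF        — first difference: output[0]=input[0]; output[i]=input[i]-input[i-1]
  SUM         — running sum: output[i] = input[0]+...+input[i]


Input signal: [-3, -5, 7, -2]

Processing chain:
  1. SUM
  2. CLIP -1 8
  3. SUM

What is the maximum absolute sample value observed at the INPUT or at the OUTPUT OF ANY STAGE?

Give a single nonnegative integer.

Input: [-3, -5, 7, -2] (max |s|=7)
Stage 1 (SUM): sum[0..0]=-3, sum[0..1]=-8, sum[0..2]=-1, sum[0..3]=-3 -> [-3, -8, -1, -3] (max |s|=8)
Stage 2 (CLIP -1 8): clip(-3,-1,8)=-1, clip(-8,-1,8)=-1, clip(-1,-1,8)=-1, clip(-3,-1,8)=-1 -> [-1, -1, -1, -1] (max |s|=1)
Stage 3 (SUM): sum[0..0]=-1, sum[0..1]=-2, sum[0..2]=-3, sum[0..3]=-4 -> [-1, -2, -3, -4] (max |s|=4)
Overall max amplitude: 8

Answer: 8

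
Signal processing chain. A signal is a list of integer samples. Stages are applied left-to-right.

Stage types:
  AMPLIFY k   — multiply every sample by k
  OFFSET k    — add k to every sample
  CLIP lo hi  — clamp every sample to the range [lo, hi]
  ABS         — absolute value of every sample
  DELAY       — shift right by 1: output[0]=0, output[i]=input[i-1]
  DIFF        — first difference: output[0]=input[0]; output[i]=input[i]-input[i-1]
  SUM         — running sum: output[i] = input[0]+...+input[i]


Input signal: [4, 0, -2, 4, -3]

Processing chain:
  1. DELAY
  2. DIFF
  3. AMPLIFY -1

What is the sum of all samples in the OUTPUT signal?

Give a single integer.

Input: [4, 0, -2, 4, -3]
Stage 1 (DELAY): [0, 4, 0, -2, 4] = [0, 4, 0, -2, 4] -> [0, 4, 0, -2, 4]
Stage 2 (DIFF): s[0]=0, 4-0=4, 0-4=-4, -2-0=-2, 4--2=6 -> [0, 4, -4, -2, 6]
Stage 3 (AMPLIFY -1): 0*-1=0, 4*-1=-4, -4*-1=4, -2*-1=2, 6*-1=-6 -> [0, -4, 4, 2, -6]
Output sum: -4

Answer: -4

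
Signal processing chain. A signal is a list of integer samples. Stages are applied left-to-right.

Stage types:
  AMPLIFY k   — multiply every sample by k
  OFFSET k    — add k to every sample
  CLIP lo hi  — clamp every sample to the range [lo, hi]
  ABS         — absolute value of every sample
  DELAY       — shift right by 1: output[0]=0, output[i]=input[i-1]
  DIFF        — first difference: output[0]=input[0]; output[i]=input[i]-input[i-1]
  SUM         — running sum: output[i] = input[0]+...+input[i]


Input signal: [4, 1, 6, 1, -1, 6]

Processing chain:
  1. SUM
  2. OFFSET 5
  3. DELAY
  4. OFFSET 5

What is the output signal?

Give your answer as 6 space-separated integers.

Input: [4, 1, 6, 1, -1, 6]
Stage 1 (SUM): sum[0..0]=4, sum[0..1]=5, sum[0..2]=11, sum[0..3]=12, sum[0..4]=11, sum[0..5]=17 -> [4, 5, 11, 12, 11, 17]
Stage 2 (OFFSET 5): 4+5=9, 5+5=10, 11+5=16, 12+5=17, 11+5=16, 17+5=22 -> [9, 10, 16, 17, 16, 22]
Stage 3 (DELAY): [0, 9, 10, 16, 17, 16] = [0, 9, 10, 16, 17, 16] -> [0, 9, 10, 16, 17, 16]
Stage 4 (OFFSET 5): 0+5=5, 9+5=14, 10+5=15, 16+5=21, 17+5=22, 16+5=21 -> [5, 14, 15, 21, 22, 21]

Answer: 5 14 15 21 22 21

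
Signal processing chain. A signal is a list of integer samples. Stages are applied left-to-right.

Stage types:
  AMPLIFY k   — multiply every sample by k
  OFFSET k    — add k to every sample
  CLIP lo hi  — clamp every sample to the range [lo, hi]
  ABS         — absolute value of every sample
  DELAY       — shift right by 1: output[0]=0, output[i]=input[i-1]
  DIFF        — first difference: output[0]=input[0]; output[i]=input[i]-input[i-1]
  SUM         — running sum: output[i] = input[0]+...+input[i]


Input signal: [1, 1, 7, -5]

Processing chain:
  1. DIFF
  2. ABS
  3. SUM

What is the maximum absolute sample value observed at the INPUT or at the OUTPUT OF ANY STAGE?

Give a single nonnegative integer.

Input: [1, 1, 7, -5] (max |s|=7)
Stage 1 (DIFF): s[0]=1, 1-1=0, 7-1=6, -5-7=-12 -> [1, 0, 6, -12] (max |s|=12)
Stage 2 (ABS): |1|=1, |0|=0, |6|=6, |-12|=12 -> [1, 0, 6, 12] (max |s|=12)
Stage 3 (SUM): sum[0..0]=1, sum[0..1]=1, sum[0..2]=7, sum[0..3]=19 -> [1, 1, 7, 19] (max |s|=19)
Overall max amplitude: 19

Answer: 19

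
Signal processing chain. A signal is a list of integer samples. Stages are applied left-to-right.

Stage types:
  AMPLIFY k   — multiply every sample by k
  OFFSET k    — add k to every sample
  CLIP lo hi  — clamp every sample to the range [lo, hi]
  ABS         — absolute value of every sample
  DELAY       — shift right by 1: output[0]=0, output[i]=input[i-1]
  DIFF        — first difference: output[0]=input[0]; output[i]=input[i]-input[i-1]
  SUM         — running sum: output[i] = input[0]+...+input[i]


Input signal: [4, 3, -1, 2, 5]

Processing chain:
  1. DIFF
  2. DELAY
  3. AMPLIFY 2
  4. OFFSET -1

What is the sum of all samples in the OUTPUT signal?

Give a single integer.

Input: [4, 3, -1, 2, 5]
Stage 1 (DIFF): s[0]=4, 3-4=-1, -1-3=-4, 2--1=3, 5-2=3 -> [4, -1, -4, 3, 3]
Stage 2 (DELAY): [0, 4, -1, -4, 3] = [0, 4, -1, -4, 3] -> [0, 4, -1, -4, 3]
Stage 3 (AMPLIFY 2): 0*2=0, 4*2=8, -1*2=-2, -4*2=-8, 3*2=6 -> [0, 8, -2, -8, 6]
Stage 4 (OFFSET -1): 0+-1=-1, 8+-1=7, -2+-1=-3, -8+-1=-9, 6+-1=5 -> [-1, 7, -3, -9, 5]
Output sum: -1

Answer: -1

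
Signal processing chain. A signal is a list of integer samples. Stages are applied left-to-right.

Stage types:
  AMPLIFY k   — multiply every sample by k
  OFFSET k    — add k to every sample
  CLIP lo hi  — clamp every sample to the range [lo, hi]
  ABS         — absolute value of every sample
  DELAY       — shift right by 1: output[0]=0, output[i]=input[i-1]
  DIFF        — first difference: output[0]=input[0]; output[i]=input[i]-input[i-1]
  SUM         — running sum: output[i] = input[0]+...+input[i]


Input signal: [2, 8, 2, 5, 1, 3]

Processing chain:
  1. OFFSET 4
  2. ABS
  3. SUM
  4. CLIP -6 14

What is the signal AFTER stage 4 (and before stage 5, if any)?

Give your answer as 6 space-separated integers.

Answer: 6 14 14 14 14 14

Derivation:
Input: [2, 8, 2, 5, 1, 3]
Stage 1 (OFFSET 4): 2+4=6, 8+4=12, 2+4=6, 5+4=9, 1+4=5, 3+4=7 -> [6, 12, 6, 9, 5, 7]
Stage 2 (ABS): |6|=6, |12|=12, |6|=6, |9|=9, |5|=5, |7|=7 -> [6, 12, 6, 9, 5, 7]
Stage 3 (SUM): sum[0..0]=6, sum[0..1]=18, sum[0..2]=24, sum[0..3]=33, sum[0..4]=38, sum[0..5]=45 -> [6, 18, 24, 33, 38, 45]
Stage 4 (CLIP -6 14): clip(6,-6,14)=6, clip(18,-6,14)=14, clip(24,-6,14)=14, clip(33,-6,14)=14, clip(38,-6,14)=14, clip(45,-6,14)=14 -> [6, 14, 14, 14, 14, 14]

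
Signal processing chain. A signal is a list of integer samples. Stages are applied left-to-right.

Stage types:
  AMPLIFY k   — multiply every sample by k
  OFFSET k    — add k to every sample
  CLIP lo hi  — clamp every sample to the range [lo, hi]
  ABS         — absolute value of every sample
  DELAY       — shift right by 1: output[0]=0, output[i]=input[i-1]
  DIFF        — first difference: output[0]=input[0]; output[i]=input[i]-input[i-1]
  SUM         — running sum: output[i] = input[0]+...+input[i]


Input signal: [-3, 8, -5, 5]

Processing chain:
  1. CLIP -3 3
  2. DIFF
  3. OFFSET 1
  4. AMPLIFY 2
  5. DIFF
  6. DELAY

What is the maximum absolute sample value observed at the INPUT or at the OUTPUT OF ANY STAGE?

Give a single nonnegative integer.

Answer: 24

Derivation:
Input: [-3, 8, -5, 5] (max |s|=8)
Stage 1 (CLIP -3 3): clip(-3,-3,3)=-3, clip(8,-3,3)=3, clip(-5,-3,3)=-3, clip(5,-3,3)=3 -> [-3, 3, -3, 3] (max |s|=3)
Stage 2 (DIFF): s[0]=-3, 3--3=6, -3-3=-6, 3--3=6 -> [-3, 6, -6, 6] (max |s|=6)
Stage 3 (OFFSET 1): -3+1=-2, 6+1=7, -6+1=-5, 6+1=7 -> [-2, 7, -5, 7] (max |s|=7)
Stage 4 (AMPLIFY 2): -2*2=-4, 7*2=14, -5*2=-10, 7*2=14 -> [-4, 14, -10, 14] (max |s|=14)
Stage 5 (DIFF): s[0]=-4, 14--4=18, -10-14=-24, 14--10=24 -> [-4, 18, -24, 24] (max |s|=24)
Stage 6 (DELAY): [0, -4, 18, -24] = [0, -4, 18, -24] -> [0, -4, 18, -24] (max |s|=24)
Overall max amplitude: 24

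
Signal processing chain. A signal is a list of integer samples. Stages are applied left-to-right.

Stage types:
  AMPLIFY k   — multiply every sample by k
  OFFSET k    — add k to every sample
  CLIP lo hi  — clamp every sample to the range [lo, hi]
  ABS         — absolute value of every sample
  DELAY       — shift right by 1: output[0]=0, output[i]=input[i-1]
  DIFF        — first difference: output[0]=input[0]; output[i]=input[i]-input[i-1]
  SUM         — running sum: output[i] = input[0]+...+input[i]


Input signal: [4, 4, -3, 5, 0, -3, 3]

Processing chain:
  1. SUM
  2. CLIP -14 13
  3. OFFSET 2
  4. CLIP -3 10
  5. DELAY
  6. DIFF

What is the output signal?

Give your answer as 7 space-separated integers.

Input: [4, 4, -3, 5, 0, -3, 3]
Stage 1 (SUM): sum[0..0]=4, sum[0..1]=8, sum[0..2]=5, sum[0..3]=10, sum[0..4]=10, sum[0..5]=7, sum[0..6]=10 -> [4, 8, 5, 10, 10, 7, 10]
Stage 2 (CLIP -14 13): clip(4,-14,13)=4, clip(8,-14,13)=8, clip(5,-14,13)=5, clip(10,-14,13)=10, clip(10,-14,13)=10, clip(7,-14,13)=7, clip(10,-14,13)=10 -> [4, 8, 5, 10, 10, 7, 10]
Stage 3 (OFFSET 2): 4+2=6, 8+2=10, 5+2=7, 10+2=12, 10+2=12, 7+2=9, 10+2=12 -> [6, 10, 7, 12, 12, 9, 12]
Stage 4 (CLIP -3 10): clip(6,-3,10)=6, clip(10,-3,10)=10, clip(7,-3,10)=7, clip(12,-3,10)=10, clip(12,-3,10)=10, clip(9,-3,10)=9, clip(12,-3,10)=10 -> [6, 10, 7, 10, 10, 9, 10]
Stage 5 (DELAY): [0, 6, 10, 7, 10, 10, 9] = [0, 6, 10, 7, 10, 10, 9] -> [0, 6, 10, 7, 10, 10, 9]
Stage 6 (DIFF): s[0]=0, 6-0=6, 10-6=4, 7-10=-3, 10-7=3, 10-10=0, 9-10=-1 -> [0, 6, 4, -3, 3, 0, -1]

Answer: 0 6 4 -3 3 0 -1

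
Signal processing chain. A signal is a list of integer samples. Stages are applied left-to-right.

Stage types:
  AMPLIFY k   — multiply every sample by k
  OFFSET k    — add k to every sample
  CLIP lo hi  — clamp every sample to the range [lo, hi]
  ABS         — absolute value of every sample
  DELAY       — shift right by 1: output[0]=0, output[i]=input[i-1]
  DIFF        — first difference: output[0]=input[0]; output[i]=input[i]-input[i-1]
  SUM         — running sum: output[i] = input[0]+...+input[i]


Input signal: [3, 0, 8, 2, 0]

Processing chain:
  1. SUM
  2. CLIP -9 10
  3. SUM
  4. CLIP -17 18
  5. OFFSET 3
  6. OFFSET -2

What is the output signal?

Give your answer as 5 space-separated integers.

Input: [3, 0, 8, 2, 0]
Stage 1 (SUM): sum[0..0]=3, sum[0..1]=3, sum[0..2]=11, sum[0..3]=13, sum[0..4]=13 -> [3, 3, 11, 13, 13]
Stage 2 (CLIP -9 10): clip(3,-9,10)=3, clip(3,-9,10)=3, clip(11,-9,10)=10, clip(13,-9,10)=10, clip(13,-9,10)=10 -> [3, 3, 10, 10, 10]
Stage 3 (SUM): sum[0..0]=3, sum[0..1]=6, sum[0..2]=16, sum[0..3]=26, sum[0..4]=36 -> [3, 6, 16, 26, 36]
Stage 4 (CLIP -17 18): clip(3,-17,18)=3, clip(6,-17,18)=6, clip(16,-17,18)=16, clip(26,-17,18)=18, clip(36,-17,18)=18 -> [3, 6, 16, 18, 18]
Stage 5 (OFFSET 3): 3+3=6, 6+3=9, 16+3=19, 18+3=21, 18+3=21 -> [6, 9, 19, 21, 21]
Stage 6 (OFFSET -2): 6+-2=4, 9+-2=7, 19+-2=17, 21+-2=19, 21+-2=19 -> [4, 7, 17, 19, 19]

Answer: 4 7 17 19 19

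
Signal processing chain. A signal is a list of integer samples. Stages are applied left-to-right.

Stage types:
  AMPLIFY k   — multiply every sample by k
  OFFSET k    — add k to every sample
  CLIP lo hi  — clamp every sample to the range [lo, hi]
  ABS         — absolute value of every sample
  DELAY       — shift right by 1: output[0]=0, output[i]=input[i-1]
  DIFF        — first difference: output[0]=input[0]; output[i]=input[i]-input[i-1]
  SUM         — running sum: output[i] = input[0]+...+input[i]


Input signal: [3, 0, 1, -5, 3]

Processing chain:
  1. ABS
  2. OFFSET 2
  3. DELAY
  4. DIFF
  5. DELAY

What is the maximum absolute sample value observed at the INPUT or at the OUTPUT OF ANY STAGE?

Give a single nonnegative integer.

Input: [3, 0, 1, -5, 3] (max |s|=5)
Stage 1 (ABS): |3|=3, |0|=0, |1|=1, |-5|=5, |3|=3 -> [3, 0, 1, 5, 3] (max |s|=5)
Stage 2 (OFFSET 2): 3+2=5, 0+2=2, 1+2=3, 5+2=7, 3+2=5 -> [5, 2, 3, 7, 5] (max |s|=7)
Stage 3 (DELAY): [0, 5, 2, 3, 7] = [0, 5, 2, 3, 7] -> [0, 5, 2, 3, 7] (max |s|=7)
Stage 4 (DIFF): s[0]=0, 5-0=5, 2-5=-3, 3-2=1, 7-3=4 -> [0, 5, -3, 1, 4] (max |s|=5)
Stage 5 (DELAY): [0, 0, 5, -3, 1] = [0, 0, 5, -3, 1] -> [0, 0, 5, -3, 1] (max |s|=5)
Overall max amplitude: 7

Answer: 7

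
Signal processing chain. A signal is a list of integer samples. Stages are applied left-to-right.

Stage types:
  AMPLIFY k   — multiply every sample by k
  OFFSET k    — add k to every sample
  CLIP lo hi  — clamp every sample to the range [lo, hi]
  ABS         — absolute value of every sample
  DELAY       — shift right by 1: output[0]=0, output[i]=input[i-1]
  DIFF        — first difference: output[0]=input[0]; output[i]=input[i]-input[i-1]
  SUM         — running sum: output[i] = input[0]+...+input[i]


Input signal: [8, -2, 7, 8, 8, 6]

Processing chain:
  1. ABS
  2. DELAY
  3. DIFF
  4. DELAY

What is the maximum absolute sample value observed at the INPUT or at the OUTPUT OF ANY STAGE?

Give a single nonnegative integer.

Input: [8, -2, 7, 8, 8, 6] (max |s|=8)
Stage 1 (ABS): |8|=8, |-2|=2, |7|=7, |8|=8, |8|=8, |6|=6 -> [8, 2, 7, 8, 8, 6] (max |s|=8)
Stage 2 (DELAY): [0, 8, 2, 7, 8, 8] = [0, 8, 2, 7, 8, 8] -> [0, 8, 2, 7, 8, 8] (max |s|=8)
Stage 3 (DIFF): s[0]=0, 8-0=8, 2-8=-6, 7-2=5, 8-7=1, 8-8=0 -> [0, 8, -6, 5, 1, 0] (max |s|=8)
Stage 4 (DELAY): [0, 0, 8, -6, 5, 1] = [0, 0, 8, -6, 5, 1] -> [0, 0, 8, -6, 5, 1] (max |s|=8)
Overall max amplitude: 8

Answer: 8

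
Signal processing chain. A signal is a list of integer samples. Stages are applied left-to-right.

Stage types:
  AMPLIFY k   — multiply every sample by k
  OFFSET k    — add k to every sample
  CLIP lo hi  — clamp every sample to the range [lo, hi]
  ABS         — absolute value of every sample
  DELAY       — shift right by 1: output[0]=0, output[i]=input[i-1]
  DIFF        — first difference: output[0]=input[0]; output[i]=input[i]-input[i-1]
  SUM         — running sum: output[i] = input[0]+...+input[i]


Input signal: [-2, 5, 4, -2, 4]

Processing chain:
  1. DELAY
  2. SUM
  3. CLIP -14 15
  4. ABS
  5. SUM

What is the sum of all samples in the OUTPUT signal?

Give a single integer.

Input: [-2, 5, 4, -2, 4]
Stage 1 (DELAY): [0, -2, 5, 4, -2] = [0, -2, 5, 4, -2] -> [0, -2, 5, 4, -2]
Stage 2 (SUM): sum[0..0]=0, sum[0..1]=-2, sum[0..2]=3, sum[0..3]=7, sum[0..4]=5 -> [0, -2, 3, 7, 5]
Stage 3 (CLIP -14 15): clip(0,-14,15)=0, clip(-2,-14,15)=-2, clip(3,-14,15)=3, clip(7,-14,15)=7, clip(5,-14,15)=5 -> [0, -2, 3, 7, 5]
Stage 4 (ABS): |0|=0, |-2|=2, |3|=3, |7|=7, |5|=5 -> [0, 2, 3, 7, 5]
Stage 5 (SUM): sum[0..0]=0, sum[0..1]=2, sum[0..2]=5, sum[0..3]=12, sum[0..4]=17 -> [0, 2, 5, 12, 17]
Output sum: 36

Answer: 36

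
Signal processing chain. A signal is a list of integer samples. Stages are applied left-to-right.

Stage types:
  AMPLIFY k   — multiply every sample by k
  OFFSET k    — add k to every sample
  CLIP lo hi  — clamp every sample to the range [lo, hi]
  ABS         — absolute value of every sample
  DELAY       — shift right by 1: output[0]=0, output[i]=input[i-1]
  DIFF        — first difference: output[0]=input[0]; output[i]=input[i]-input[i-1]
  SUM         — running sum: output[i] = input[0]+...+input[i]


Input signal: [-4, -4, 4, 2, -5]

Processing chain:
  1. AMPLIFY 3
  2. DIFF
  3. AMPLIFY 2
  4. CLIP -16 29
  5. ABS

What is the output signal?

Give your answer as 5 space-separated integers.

Input: [-4, -4, 4, 2, -5]
Stage 1 (AMPLIFY 3): -4*3=-12, -4*3=-12, 4*3=12, 2*3=6, -5*3=-15 -> [-12, -12, 12, 6, -15]
Stage 2 (DIFF): s[0]=-12, -12--12=0, 12--12=24, 6-12=-6, -15-6=-21 -> [-12, 0, 24, -6, -21]
Stage 3 (AMPLIFY 2): -12*2=-24, 0*2=0, 24*2=48, -6*2=-12, -21*2=-42 -> [-24, 0, 48, -12, -42]
Stage 4 (CLIP -16 29): clip(-24,-16,29)=-16, clip(0,-16,29)=0, clip(48,-16,29)=29, clip(-12,-16,29)=-12, clip(-42,-16,29)=-16 -> [-16, 0, 29, -12, -16]
Stage 5 (ABS): |-16|=16, |0|=0, |29|=29, |-12|=12, |-16|=16 -> [16, 0, 29, 12, 16]

Answer: 16 0 29 12 16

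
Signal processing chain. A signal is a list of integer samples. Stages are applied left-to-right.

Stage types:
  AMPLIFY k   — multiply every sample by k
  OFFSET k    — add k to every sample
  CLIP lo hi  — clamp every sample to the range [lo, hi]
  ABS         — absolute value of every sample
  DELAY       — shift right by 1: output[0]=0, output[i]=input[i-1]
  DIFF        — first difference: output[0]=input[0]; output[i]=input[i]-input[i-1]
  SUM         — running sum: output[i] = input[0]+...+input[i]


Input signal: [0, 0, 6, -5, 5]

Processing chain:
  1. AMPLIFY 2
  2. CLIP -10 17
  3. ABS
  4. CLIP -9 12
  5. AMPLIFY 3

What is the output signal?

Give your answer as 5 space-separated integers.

Input: [0, 0, 6, -5, 5]
Stage 1 (AMPLIFY 2): 0*2=0, 0*2=0, 6*2=12, -5*2=-10, 5*2=10 -> [0, 0, 12, -10, 10]
Stage 2 (CLIP -10 17): clip(0,-10,17)=0, clip(0,-10,17)=0, clip(12,-10,17)=12, clip(-10,-10,17)=-10, clip(10,-10,17)=10 -> [0, 0, 12, -10, 10]
Stage 3 (ABS): |0|=0, |0|=0, |12|=12, |-10|=10, |10|=10 -> [0, 0, 12, 10, 10]
Stage 4 (CLIP -9 12): clip(0,-9,12)=0, clip(0,-9,12)=0, clip(12,-9,12)=12, clip(10,-9,12)=10, clip(10,-9,12)=10 -> [0, 0, 12, 10, 10]
Stage 5 (AMPLIFY 3): 0*3=0, 0*3=0, 12*3=36, 10*3=30, 10*3=30 -> [0, 0, 36, 30, 30]

Answer: 0 0 36 30 30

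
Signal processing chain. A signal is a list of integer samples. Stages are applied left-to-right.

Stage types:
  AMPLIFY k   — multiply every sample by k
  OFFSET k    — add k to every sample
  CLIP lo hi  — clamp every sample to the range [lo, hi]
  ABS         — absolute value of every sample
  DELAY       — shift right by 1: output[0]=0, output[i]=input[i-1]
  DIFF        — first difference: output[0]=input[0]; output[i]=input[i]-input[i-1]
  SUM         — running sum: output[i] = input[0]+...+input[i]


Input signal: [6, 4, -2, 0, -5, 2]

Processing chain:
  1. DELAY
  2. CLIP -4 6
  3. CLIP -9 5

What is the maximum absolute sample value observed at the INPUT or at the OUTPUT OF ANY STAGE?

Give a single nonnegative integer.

Answer: 6

Derivation:
Input: [6, 4, -2, 0, -5, 2] (max |s|=6)
Stage 1 (DELAY): [0, 6, 4, -2, 0, -5] = [0, 6, 4, -2, 0, -5] -> [0, 6, 4, -2, 0, -5] (max |s|=6)
Stage 2 (CLIP -4 6): clip(0,-4,6)=0, clip(6,-4,6)=6, clip(4,-4,6)=4, clip(-2,-4,6)=-2, clip(0,-4,6)=0, clip(-5,-4,6)=-4 -> [0, 6, 4, -2, 0, -4] (max |s|=6)
Stage 3 (CLIP -9 5): clip(0,-9,5)=0, clip(6,-9,5)=5, clip(4,-9,5)=4, clip(-2,-9,5)=-2, clip(0,-9,5)=0, clip(-4,-9,5)=-4 -> [0, 5, 4, -2, 0, -4] (max |s|=5)
Overall max amplitude: 6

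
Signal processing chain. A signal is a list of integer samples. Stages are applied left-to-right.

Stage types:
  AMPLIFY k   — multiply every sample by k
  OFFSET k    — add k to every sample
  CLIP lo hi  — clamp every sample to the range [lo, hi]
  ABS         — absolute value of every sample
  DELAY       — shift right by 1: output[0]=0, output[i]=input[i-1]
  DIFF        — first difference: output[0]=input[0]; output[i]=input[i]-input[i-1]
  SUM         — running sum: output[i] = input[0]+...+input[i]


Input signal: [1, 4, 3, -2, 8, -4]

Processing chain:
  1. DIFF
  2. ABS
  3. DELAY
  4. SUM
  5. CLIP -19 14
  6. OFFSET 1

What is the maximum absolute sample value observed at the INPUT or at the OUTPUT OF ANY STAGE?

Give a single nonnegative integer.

Answer: 20

Derivation:
Input: [1, 4, 3, -2, 8, -4] (max |s|=8)
Stage 1 (DIFF): s[0]=1, 4-1=3, 3-4=-1, -2-3=-5, 8--2=10, -4-8=-12 -> [1, 3, -1, -5, 10, -12] (max |s|=12)
Stage 2 (ABS): |1|=1, |3|=3, |-1|=1, |-5|=5, |10|=10, |-12|=12 -> [1, 3, 1, 5, 10, 12] (max |s|=12)
Stage 3 (DELAY): [0, 1, 3, 1, 5, 10] = [0, 1, 3, 1, 5, 10] -> [0, 1, 3, 1, 5, 10] (max |s|=10)
Stage 4 (SUM): sum[0..0]=0, sum[0..1]=1, sum[0..2]=4, sum[0..3]=5, sum[0..4]=10, sum[0..5]=20 -> [0, 1, 4, 5, 10, 20] (max |s|=20)
Stage 5 (CLIP -19 14): clip(0,-19,14)=0, clip(1,-19,14)=1, clip(4,-19,14)=4, clip(5,-19,14)=5, clip(10,-19,14)=10, clip(20,-19,14)=14 -> [0, 1, 4, 5, 10, 14] (max |s|=14)
Stage 6 (OFFSET 1): 0+1=1, 1+1=2, 4+1=5, 5+1=6, 10+1=11, 14+1=15 -> [1, 2, 5, 6, 11, 15] (max |s|=15)
Overall max amplitude: 20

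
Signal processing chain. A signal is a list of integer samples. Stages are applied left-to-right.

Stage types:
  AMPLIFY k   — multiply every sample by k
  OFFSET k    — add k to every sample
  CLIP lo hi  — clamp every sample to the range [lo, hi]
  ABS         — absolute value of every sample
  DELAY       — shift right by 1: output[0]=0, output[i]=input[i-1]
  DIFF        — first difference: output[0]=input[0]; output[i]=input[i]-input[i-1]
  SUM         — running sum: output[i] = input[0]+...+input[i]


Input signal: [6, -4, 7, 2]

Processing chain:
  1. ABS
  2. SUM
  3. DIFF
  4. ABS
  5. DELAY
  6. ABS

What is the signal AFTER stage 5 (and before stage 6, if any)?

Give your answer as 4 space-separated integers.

Answer: 0 6 4 7

Derivation:
Input: [6, -4, 7, 2]
Stage 1 (ABS): |6|=6, |-4|=4, |7|=7, |2|=2 -> [6, 4, 7, 2]
Stage 2 (SUM): sum[0..0]=6, sum[0..1]=10, sum[0..2]=17, sum[0..3]=19 -> [6, 10, 17, 19]
Stage 3 (DIFF): s[0]=6, 10-6=4, 17-10=7, 19-17=2 -> [6, 4, 7, 2]
Stage 4 (ABS): |6|=6, |4|=4, |7|=7, |2|=2 -> [6, 4, 7, 2]
Stage 5 (DELAY): [0, 6, 4, 7] = [0, 6, 4, 7] -> [0, 6, 4, 7]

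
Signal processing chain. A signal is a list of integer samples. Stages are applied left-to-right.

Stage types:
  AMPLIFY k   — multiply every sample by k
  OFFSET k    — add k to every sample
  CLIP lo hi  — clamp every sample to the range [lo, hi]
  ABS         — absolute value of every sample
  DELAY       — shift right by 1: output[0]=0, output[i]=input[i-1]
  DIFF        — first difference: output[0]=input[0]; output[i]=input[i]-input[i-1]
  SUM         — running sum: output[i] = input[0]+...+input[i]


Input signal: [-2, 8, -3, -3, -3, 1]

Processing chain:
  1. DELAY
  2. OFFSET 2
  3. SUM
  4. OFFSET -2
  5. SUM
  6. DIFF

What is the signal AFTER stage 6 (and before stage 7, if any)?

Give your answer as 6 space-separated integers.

Input: [-2, 8, -3, -3, -3, 1]
Stage 1 (DELAY): [0, -2, 8, -3, -3, -3] = [0, -2, 8, -3, -3, -3] -> [0, -2, 8, -3, -3, -3]
Stage 2 (OFFSET 2): 0+2=2, -2+2=0, 8+2=10, -3+2=-1, -3+2=-1, -3+2=-1 -> [2, 0, 10, -1, -1, -1]
Stage 3 (SUM): sum[0..0]=2, sum[0..1]=2, sum[0..2]=12, sum[0..3]=11, sum[0..4]=10, sum[0..5]=9 -> [2, 2, 12, 11, 10, 9]
Stage 4 (OFFSET -2): 2+-2=0, 2+-2=0, 12+-2=10, 11+-2=9, 10+-2=8, 9+-2=7 -> [0, 0, 10, 9, 8, 7]
Stage 5 (SUM): sum[0..0]=0, sum[0..1]=0, sum[0..2]=10, sum[0..3]=19, sum[0..4]=27, sum[0..5]=34 -> [0, 0, 10, 19, 27, 34]
Stage 6 (DIFF): s[0]=0, 0-0=0, 10-0=10, 19-10=9, 27-19=8, 34-27=7 -> [0, 0, 10, 9, 8, 7]

Answer: 0 0 10 9 8 7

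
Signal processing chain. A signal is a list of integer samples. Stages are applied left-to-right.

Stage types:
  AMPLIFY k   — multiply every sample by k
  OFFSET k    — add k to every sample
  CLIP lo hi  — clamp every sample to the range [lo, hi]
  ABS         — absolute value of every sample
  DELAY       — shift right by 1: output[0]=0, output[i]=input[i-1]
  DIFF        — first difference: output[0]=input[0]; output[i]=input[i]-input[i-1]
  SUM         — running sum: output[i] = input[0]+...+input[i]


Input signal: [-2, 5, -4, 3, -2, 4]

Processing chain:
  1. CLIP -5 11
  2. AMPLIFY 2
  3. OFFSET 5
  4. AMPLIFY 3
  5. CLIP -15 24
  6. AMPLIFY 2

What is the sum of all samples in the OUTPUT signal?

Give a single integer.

Input: [-2, 5, -4, 3, -2, 4]
Stage 1 (CLIP -5 11): clip(-2,-5,11)=-2, clip(5,-5,11)=5, clip(-4,-5,11)=-4, clip(3,-5,11)=3, clip(-2,-5,11)=-2, clip(4,-5,11)=4 -> [-2, 5, -4, 3, -2, 4]
Stage 2 (AMPLIFY 2): -2*2=-4, 5*2=10, -4*2=-8, 3*2=6, -2*2=-4, 4*2=8 -> [-4, 10, -8, 6, -4, 8]
Stage 3 (OFFSET 5): -4+5=1, 10+5=15, -8+5=-3, 6+5=11, -4+5=1, 8+5=13 -> [1, 15, -3, 11, 1, 13]
Stage 4 (AMPLIFY 3): 1*3=3, 15*3=45, -3*3=-9, 11*3=33, 1*3=3, 13*3=39 -> [3, 45, -9, 33, 3, 39]
Stage 5 (CLIP -15 24): clip(3,-15,24)=3, clip(45,-15,24)=24, clip(-9,-15,24)=-9, clip(33,-15,24)=24, clip(3,-15,24)=3, clip(39,-15,24)=24 -> [3, 24, -9, 24, 3, 24]
Stage 6 (AMPLIFY 2): 3*2=6, 24*2=48, -9*2=-18, 24*2=48, 3*2=6, 24*2=48 -> [6, 48, -18, 48, 6, 48]
Output sum: 138

Answer: 138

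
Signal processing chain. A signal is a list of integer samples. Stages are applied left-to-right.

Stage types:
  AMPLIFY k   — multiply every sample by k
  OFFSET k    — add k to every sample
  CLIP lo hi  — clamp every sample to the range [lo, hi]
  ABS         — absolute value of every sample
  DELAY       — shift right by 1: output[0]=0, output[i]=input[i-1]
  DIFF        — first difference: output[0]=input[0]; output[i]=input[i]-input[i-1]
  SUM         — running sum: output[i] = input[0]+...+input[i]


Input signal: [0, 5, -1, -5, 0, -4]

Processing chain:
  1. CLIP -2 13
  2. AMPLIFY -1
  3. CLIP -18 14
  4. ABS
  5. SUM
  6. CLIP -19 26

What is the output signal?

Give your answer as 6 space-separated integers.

Answer: 0 5 6 8 8 10

Derivation:
Input: [0, 5, -1, -5, 0, -4]
Stage 1 (CLIP -2 13): clip(0,-2,13)=0, clip(5,-2,13)=5, clip(-1,-2,13)=-1, clip(-5,-2,13)=-2, clip(0,-2,13)=0, clip(-4,-2,13)=-2 -> [0, 5, -1, -2, 0, -2]
Stage 2 (AMPLIFY -1): 0*-1=0, 5*-1=-5, -1*-1=1, -2*-1=2, 0*-1=0, -2*-1=2 -> [0, -5, 1, 2, 0, 2]
Stage 3 (CLIP -18 14): clip(0,-18,14)=0, clip(-5,-18,14)=-5, clip(1,-18,14)=1, clip(2,-18,14)=2, clip(0,-18,14)=0, clip(2,-18,14)=2 -> [0, -5, 1, 2, 0, 2]
Stage 4 (ABS): |0|=0, |-5|=5, |1|=1, |2|=2, |0|=0, |2|=2 -> [0, 5, 1, 2, 0, 2]
Stage 5 (SUM): sum[0..0]=0, sum[0..1]=5, sum[0..2]=6, sum[0..3]=8, sum[0..4]=8, sum[0..5]=10 -> [0, 5, 6, 8, 8, 10]
Stage 6 (CLIP -19 26): clip(0,-19,26)=0, clip(5,-19,26)=5, clip(6,-19,26)=6, clip(8,-19,26)=8, clip(8,-19,26)=8, clip(10,-19,26)=10 -> [0, 5, 6, 8, 8, 10]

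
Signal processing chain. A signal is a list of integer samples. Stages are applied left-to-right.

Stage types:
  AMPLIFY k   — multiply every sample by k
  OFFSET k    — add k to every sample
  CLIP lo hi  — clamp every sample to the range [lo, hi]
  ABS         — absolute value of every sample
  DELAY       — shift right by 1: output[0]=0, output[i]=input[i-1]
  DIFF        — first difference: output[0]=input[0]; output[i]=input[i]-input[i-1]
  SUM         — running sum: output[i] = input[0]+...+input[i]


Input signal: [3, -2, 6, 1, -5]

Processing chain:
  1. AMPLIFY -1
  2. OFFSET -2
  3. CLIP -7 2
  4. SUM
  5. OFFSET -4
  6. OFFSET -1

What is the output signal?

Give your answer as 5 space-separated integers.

Answer: -10 -10 -17 -20 -18

Derivation:
Input: [3, -2, 6, 1, -5]
Stage 1 (AMPLIFY -1): 3*-1=-3, -2*-1=2, 6*-1=-6, 1*-1=-1, -5*-1=5 -> [-3, 2, -6, -1, 5]
Stage 2 (OFFSET -2): -3+-2=-5, 2+-2=0, -6+-2=-8, -1+-2=-3, 5+-2=3 -> [-5, 0, -8, -3, 3]
Stage 3 (CLIP -7 2): clip(-5,-7,2)=-5, clip(0,-7,2)=0, clip(-8,-7,2)=-7, clip(-3,-7,2)=-3, clip(3,-7,2)=2 -> [-5, 0, -7, -3, 2]
Stage 4 (SUM): sum[0..0]=-5, sum[0..1]=-5, sum[0..2]=-12, sum[0..3]=-15, sum[0..4]=-13 -> [-5, -5, -12, -15, -13]
Stage 5 (OFFSET -4): -5+-4=-9, -5+-4=-9, -12+-4=-16, -15+-4=-19, -13+-4=-17 -> [-9, -9, -16, -19, -17]
Stage 6 (OFFSET -1): -9+-1=-10, -9+-1=-10, -16+-1=-17, -19+-1=-20, -17+-1=-18 -> [-10, -10, -17, -20, -18]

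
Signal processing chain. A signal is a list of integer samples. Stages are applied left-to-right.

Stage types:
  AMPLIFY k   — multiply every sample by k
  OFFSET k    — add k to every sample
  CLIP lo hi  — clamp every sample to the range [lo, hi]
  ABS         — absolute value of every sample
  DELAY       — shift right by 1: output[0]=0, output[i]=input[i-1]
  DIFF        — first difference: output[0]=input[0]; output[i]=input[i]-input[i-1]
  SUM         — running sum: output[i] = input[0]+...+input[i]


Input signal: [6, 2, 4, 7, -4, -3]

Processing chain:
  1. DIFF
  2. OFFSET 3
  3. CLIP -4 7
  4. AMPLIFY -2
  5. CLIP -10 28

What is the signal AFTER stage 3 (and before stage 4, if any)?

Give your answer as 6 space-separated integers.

Answer: 7 -1 5 6 -4 4

Derivation:
Input: [6, 2, 4, 7, -4, -3]
Stage 1 (DIFF): s[0]=6, 2-6=-4, 4-2=2, 7-4=3, -4-7=-11, -3--4=1 -> [6, -4, 2, 3, -11, 1]
Stage 2 (OFFSET 3): 6+3=9, -4+3=-1, 2+3=5, 3+3=6, -11+3=-8, 1+3=4 -> [9, -1, 5, 6, -8, 4]
Stage 3 (CLIP -4 7): clip(9,-4,7)=7, clip(-1,-4,7)=-1, clip(5,-4,7)=5, clip(6,-4,7)=6, clip(-8,-4,7)=-4, clip(4,-4,7)=4 -> [7, -1, 5, 6, -4, 4]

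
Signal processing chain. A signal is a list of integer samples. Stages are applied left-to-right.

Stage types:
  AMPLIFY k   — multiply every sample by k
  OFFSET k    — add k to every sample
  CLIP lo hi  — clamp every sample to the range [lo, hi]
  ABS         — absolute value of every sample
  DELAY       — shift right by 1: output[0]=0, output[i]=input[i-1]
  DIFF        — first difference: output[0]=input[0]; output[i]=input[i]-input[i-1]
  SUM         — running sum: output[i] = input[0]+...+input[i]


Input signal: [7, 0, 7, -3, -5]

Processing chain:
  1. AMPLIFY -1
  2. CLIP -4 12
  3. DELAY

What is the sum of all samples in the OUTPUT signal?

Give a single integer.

Input: [7, 0, 7, -3, -5]
Stage 1 (AMPLIFY -1): 7*-1=-7, 0*-1=0, 7*-1=-7, -3*-1=3, -5*-1=5 -> [-7, 0, -7, 3, 5]
Stage 2 (CLIP -4 12): clip(-7,-4,12)=-4, clip(0,-4,12)=0, clip(-7,-4,12)=-4, clip(3,-4,12)=3, clip(5,-4,12)=5 -> [-4, 0, -4, 3, 5]
Stage 3 (DELAY): [0, -4, 0, -4, 3] = [0, -4, 0, -4, 3] -> [0, -4, 0, -4, 3]
Output sum: -5

Answer: -5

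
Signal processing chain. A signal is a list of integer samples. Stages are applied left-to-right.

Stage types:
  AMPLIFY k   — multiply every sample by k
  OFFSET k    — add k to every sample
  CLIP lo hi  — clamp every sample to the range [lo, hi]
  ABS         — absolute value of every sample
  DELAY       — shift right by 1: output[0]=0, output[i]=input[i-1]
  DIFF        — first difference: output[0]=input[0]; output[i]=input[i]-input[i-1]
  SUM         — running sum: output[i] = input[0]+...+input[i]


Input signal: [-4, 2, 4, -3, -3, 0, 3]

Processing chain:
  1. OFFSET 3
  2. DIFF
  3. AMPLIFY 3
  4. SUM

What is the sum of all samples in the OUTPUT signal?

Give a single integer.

Input: [-4, 2, 4, -3, -3, 0, 3]
Stage 1 (OFFSET 3): -4+3=-1, 2+3=5, 4+3=7, -3+3=0, -3+3=0, 0+3=3, 3+3=6 -> [-1, 5, 7, 0, 0, 3, 6]
Stage 2 (DIFF): s[0]=-1, 5--1=6, 7-5=2, 0-7=-7, 0-0=0, 3-0=3, 6-3=3 -> [-1, 6, 2, -7, 0, 3, 3]
Stage 3 (AMPLIFY 3): -1*3=-3, 6*3=18, 2*3=6, -7*3=-21, 0*3=0, 3*3=9, 3*3=9 -> [-3, 18, 6, -21, 0, 9, 9]
Stage 4 (SUM): sum[0..0]=-3, sum[0..1]=15, sum[0..2]=21, sum[0..3]=0, sum[0..4]=0, sum[0..5]=9, sum[0..6]=18 -> [-3, 15, 21, 0, 0, 9, 18]
Output sum: 60

Answer: 60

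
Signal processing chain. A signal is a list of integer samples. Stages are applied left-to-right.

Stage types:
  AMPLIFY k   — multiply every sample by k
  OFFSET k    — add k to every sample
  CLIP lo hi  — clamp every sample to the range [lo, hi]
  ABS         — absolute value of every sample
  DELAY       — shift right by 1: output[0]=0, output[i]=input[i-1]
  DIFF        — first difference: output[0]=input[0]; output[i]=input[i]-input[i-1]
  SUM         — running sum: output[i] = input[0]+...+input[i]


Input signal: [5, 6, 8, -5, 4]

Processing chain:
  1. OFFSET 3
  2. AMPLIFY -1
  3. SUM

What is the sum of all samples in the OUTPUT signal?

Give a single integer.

Input: [5, 6, 8, -5, 4]
Stage 1 (OFFSET 3): 5+3=8, 6+3=9, 8+3=11, -5+3=-2, 4+3=7 -> [8, 9, 11, -2, 7]
Stage 2 (AMPLIFY -1): 8*-1=-8, 9*-1=-9, 11*-1=-11, -2*-1=2, 7*-1=-7 -> [-8, -9, -11, 2, -7]
Stage 3 (SUM): sum[0..0]=-8, sum[0..1]=-17, sum[0..2]=-28, sum[0..3]=-26, sum[0..4]=-33 -> [-8, -17, -28, -26, -33]
Output sum: -112

Answer: -112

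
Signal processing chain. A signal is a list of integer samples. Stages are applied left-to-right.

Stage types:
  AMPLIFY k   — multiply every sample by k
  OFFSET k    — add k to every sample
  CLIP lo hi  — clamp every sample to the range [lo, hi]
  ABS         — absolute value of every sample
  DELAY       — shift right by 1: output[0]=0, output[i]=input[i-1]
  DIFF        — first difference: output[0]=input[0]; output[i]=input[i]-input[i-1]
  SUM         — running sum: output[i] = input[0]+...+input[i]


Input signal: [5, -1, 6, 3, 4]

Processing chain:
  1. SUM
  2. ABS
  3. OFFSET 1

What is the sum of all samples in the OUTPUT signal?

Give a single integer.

Input: [5, -1, 6, 3, 4]
Stage 1 (SUM): sum[0..0]=5, sum[0..1]=4, sum[0..2]=10, sum[0..3]=13, sum[0..4]=17 -> [5, 4, 10, 13, 17]
Stage 2 (ABS): |5|=5, |4|=4, |10|=10, |13|=13, |17|=17 -> [5, 4, 10, 13, 17]
Stage 3 (OFFSET 1): 5+1=6, 4+1=5, 10+1=11, 13+1=14, 17+1=18 -> [6, 5, 11, 14, 18]
Output sum: 54

Answer: 54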